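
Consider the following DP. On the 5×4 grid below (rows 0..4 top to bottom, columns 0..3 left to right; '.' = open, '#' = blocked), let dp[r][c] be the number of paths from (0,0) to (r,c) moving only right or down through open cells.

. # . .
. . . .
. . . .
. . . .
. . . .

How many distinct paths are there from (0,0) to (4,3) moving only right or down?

20

r\c   0   1   2   3
  0   1   0   0   0
  1   1   1   1   1
  2   1   2   3   4
  3   1   3   6  10
  4   1   4  10  20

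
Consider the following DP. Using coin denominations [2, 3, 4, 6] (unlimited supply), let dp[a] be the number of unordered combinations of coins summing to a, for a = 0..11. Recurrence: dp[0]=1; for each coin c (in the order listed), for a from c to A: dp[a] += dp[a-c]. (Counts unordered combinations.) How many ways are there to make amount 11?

5

after  coin     0     1     2     3     4     5     6     7     8     9    10    11
          2     1     0     1     0     1     0     1     0     1     0     1     0
          3     1     0     1     1     1     1     2     1     2     2     2     2
          4     1     0     1     1     2     1     3     2     4     3     5     4
          6     1     0     1     1     2     1     4     2     5     4     7     5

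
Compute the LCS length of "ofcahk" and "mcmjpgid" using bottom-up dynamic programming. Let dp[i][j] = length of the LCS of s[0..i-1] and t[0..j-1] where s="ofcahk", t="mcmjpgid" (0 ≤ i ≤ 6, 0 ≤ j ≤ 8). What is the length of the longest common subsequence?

1

   ''  m  c  m  j  p  g  i  d
''  0  0  0  0  0  0  0  0  0
 o  0  0  0  0  0  0  0  0  0
 f  0  0  0  0  0  0  0  0  0
 c  0  0  1  1  1  1  1  1  1
 a  0  0  1  1  1  1  1  1  1
 h  0  0  1  1  1  1  1  1  1
 k  0  0  1  1  1  1  1  1  1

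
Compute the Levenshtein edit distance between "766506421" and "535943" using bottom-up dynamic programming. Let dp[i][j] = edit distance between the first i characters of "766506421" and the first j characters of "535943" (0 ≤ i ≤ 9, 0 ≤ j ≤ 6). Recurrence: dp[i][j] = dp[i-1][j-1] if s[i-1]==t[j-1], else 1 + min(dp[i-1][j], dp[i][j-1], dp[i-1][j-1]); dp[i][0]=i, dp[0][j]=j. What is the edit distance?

   ''  5  3  5  9  4  3
''  0  1  2  3  4  5  6
 7  1  1  2  3  4  5  6
 6  2  2  2  3  4  5  6
 6  3  3  3  3  4  5  6
 5  4  3  4  3  4  5  6
 0  5  4  4  4  4  5  6
 6  6  5  5  5  5  5  6
 4  7  6  6  6  6  5  6
 2  8  7  7  7  7  6  6
 1  9  8  8  8  8  7  7

7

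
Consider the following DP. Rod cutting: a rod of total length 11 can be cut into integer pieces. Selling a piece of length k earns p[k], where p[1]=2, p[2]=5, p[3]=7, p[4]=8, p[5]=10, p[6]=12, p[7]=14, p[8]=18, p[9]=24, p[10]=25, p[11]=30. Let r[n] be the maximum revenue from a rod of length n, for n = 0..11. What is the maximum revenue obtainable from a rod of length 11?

   n    0    1    2    3    4    5    6    7    8    9   10   11
r[n]    0    2    5    7   10   12   15   17   20   24   26   30

30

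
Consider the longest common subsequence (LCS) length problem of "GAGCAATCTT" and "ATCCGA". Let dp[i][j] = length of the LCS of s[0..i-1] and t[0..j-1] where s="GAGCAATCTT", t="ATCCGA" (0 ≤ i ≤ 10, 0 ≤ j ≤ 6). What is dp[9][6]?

3

   ''  A  T  C  C  G  A
''  0  0  0  0  0  0  0
 G  0  0  0  0  0  1  1
 A  0  1  1  1  1  1  2
 G  0  1  1  1  1  2  2
 C  0  1  1  2  2  2  2
 A  0  1  1  2  2  2  3
 A  0  1  1  2  2  2  3
 T  0  1  2  2  2  2  3
 C  0  1  2  3  3  3  3
 T  0  1  2  3  3  3  3
 T  0  1  2  3  3  3  3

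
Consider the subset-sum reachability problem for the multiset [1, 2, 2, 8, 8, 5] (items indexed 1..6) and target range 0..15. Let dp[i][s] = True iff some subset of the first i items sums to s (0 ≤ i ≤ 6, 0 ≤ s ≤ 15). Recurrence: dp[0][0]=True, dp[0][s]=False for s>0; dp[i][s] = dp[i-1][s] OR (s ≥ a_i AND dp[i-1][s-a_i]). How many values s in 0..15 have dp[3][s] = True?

i\s   0   1   2   3   4   5   6   7   8   9  10  11  12  13  14  15
  0   T   F   F   F   F   F   F   F   F   F   F   F   F   F   F   F
  1   T   T   F   F   F   F   F   F   F   F   F   F   F   F   F   F
  2   T   T   T   T   F   F   F   F   F   F   F   F   F   F   F   F
  3   T   T   T   T   T   T   F   F   F   F   F   F   F   F   F   F
  4   T   T   T   T   T   T   F   F   T   T   T   T   T   T   F   F
  5   T   T   T   T   T   T   F   F   T   T   T   T   T   T   F   F
  6   T   T   T   T   T   T   T   T   T   T   T   T   T   T   T   T

6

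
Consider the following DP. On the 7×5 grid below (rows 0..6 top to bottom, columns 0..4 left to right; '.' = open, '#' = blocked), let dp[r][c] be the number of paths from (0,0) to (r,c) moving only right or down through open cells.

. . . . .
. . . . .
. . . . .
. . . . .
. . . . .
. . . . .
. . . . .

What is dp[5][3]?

r\c   0   1   2   3   4
  0   1   1   1   1   1
  1   1   2   3   4   5
  2   1   3   6  10  15
  3   1   4  10  20  35
  4   1   5  15  35  70
  5   1   6  21  56 126
  6   1   7  28  84 210

56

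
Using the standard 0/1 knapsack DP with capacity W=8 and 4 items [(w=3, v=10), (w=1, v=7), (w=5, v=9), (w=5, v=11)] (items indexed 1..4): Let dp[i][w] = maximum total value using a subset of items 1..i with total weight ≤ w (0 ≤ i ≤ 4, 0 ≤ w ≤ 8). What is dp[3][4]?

17

i\w   0   1   2   3   4   5   6   7   8
  0   0   0   0   0   0   0   0   0   0
  1   0   0   0  10  10  10  10  10  10
  2   0   7   7  10  17  17  17  17  17
  3   0   7   7  10  17  17  17  17  19
  4   0   7   7  10  17  17  18  18  21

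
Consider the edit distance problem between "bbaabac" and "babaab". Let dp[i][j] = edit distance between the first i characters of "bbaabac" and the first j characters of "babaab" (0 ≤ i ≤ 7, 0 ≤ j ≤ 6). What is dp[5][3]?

   ''  b  a  b  a  a  b
''  0  1  2  3  4  5  6
 b  1  0  1  2  3  4  5
 b  2  1  1  1  2  3  4
 a  3  2  1  2  1  2  3
 a  4  3  2  2  2  1  2
 b  5  4  3  2  3  2  1
 a  6  5  4  3  2  3  2
 c  7  6  5  4  3  3  3

2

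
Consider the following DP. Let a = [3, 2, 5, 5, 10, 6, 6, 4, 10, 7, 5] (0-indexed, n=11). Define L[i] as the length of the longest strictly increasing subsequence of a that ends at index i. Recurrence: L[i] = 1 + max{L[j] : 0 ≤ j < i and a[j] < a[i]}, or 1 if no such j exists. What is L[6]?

   i    0    1    2    3    4    5    6    7    8    9   10
a[i]    3    2    5    5   10    6    6    4   10    7    5
L[i]    1    1    2    2    3    3    3    2    4    4    3

3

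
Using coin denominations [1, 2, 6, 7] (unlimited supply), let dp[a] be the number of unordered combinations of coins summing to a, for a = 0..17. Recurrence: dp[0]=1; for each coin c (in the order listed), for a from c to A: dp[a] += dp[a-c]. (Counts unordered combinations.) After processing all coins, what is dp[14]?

21

after  coin     0     1     2     3     4     5     6     7     8     9    10    11    12    13    14    15    16    17
          1     1     1     1     1     1     1     1     1     1     1     1     1     1     1     1     1     1     1
          2     1     1     2     2     3     3     4     4     5     5     6     6     7     7     8     8     9     9
          6     1     1     2     2     3     3     5     5     7     7     9     9    12    12    15    15    18    18
          7     1     1     2     2     3     3     5     6     8     9    11    12    15    17    21    23    27    29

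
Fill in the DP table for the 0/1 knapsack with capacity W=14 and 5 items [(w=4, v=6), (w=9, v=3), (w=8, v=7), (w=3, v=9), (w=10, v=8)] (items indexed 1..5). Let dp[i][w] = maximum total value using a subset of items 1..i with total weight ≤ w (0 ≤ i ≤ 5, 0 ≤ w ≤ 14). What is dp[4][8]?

15

i\w   0   1   2   3   4   5   6   7   8   9  10  11  12  13  14
  0   0   0   0   0   0   0   0   0   0   0   0   0   0   0   0
  1   0   0   0   0   6   6   6   6   6   6   6   6   6   6   6
  2   0   0   0   0   6   6   6   6   6   6   6   6   6   9   9
  3   0   0   0   0   6   6   6   6   7   7   7   7  13  13  13
  4   0   0   0   9   9   9   9  15  15  15  15  16  16  16  16
  5   0   0   0   9   9   9   9  15  15  15  15  16  16  17  17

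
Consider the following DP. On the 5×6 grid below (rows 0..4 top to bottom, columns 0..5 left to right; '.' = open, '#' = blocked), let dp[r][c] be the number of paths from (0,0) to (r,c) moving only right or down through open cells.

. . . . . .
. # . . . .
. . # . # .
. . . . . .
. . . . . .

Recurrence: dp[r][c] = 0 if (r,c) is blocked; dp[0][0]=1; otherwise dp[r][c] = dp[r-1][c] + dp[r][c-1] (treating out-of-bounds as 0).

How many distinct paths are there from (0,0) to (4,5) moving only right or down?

21

r\c   0   1   2   3   4   5
  0   1   1   1   1   1   1
  1   1   0   1   2   3   4
  2   1   1   0   2   0   4
  3   1   2   2   4   4   8
  4   1   3   5   9  13  21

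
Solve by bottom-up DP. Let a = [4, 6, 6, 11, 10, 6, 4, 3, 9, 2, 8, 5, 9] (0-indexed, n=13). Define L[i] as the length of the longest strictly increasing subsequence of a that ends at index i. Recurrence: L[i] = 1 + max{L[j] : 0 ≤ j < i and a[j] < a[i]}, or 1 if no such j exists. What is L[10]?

   i    0    1    2    3    4    5    6    7    8    9   10   11   12
a[i]    4    6    6   11   10    6    4    3    9    2    8    5    9
L[i]    1    2    2    3    3    2    1    1    3    1    3    2    4

3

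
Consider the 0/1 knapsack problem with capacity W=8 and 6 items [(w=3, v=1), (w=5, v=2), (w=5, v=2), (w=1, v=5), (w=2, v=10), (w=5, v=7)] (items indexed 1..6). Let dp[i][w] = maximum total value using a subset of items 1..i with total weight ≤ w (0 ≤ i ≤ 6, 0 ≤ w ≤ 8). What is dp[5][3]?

i\w   0   1   2   3   4   5   6   7   8
  0   0   0   0   0   0   0   0   0   0
  1   0   0   0   1   1   1   1   1   1
  2   0   0   0   1   1   2   2   2   3
  3   0   0   0   1   1   2   2   2   3
  4   0   5   5   5   6   6   7   7   7
  5   0   5  10  15  15  15  16  16  17
  6   0   5  10  15  15  15  16  17  22

15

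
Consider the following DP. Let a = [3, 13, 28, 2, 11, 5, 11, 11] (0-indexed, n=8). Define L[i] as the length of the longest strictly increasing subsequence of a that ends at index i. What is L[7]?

3

   i    0    1    2    3    4    5    6    7
a[i]    3   13   28    2   11    5   11   11
L[i]    1    2    3    1    2    2    3    3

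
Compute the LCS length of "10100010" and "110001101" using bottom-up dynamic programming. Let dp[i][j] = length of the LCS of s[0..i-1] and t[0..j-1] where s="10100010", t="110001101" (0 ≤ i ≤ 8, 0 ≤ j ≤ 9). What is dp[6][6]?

   ''  1  1  0  0  0  1  1  0  1
''  0  0  0  0  0  0  0  0  0  0
 1  0  1  1  1  1  1  1  1  1  1
 0  0  1  1  2  2  2  2  2  2  2
 1  0  1  2  2  2  2  3  3  3  3
 0  0  1  2  3  3  3  3  3  4  4
 0  0  1  2  3  4  4  4  4  4  4
 0  0  1  2  3  4  5  5  5  5  5
 1  0  1  2  3  4  5  6  6  6  6
 0  0  1  2  3  4  5  6  6  7  7

5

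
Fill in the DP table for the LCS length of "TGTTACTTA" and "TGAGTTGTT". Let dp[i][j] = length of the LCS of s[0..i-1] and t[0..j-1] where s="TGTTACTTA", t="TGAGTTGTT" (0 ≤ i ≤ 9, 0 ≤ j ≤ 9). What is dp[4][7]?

   ''  T  G  A  G  T  T  G  T  T
''  0  0  0  0  0  0  0  0  0  0
 T  0  1  1  1  1  1  1  1  1  1
 G  0  1  2  2  2  2  2  2  2  2
 T  0  1  2  2  2  3  3  3  3  3
 T  0  1  2  2  2  3  4  4  4  4
 A  0  1  2  3  3  3  4  4  4  4
 C  0  1  2  3  3  3  4  4  4  4
 T  0  1  2  3  3  4  4  4  5  5
 T  0  1  2  3  3  4  5  5  5  6
 A  0  1  2  3  3  4  5  5  5  6

4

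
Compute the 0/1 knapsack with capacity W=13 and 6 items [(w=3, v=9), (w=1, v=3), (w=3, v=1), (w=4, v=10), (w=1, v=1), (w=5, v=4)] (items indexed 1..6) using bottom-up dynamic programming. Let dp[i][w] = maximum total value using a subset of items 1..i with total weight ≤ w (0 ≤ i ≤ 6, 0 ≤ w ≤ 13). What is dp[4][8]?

22

i\w   0   1   2   3   4   5   6   7   8   9  10  11  12  13
  0   0   0   0   0   0   0   0   0   0   0   0   0   0   0
  1   0   0   0   9   9   9   9   9   9   9   9   9   9   9
  2   0   3   3   9  12  12  12  12  12  12  12  12  12  12
  3   0   3   3   9  12  12  12  13  13  13  13  13  13  13
  4   0   3   3   9  12  13  13  19  22  22  22  23  23  23
  5   0   3   4   9  12  13  14  19  22  23  23  23  24  24
  6   0   3   4   9  12  13  14  19  22  23  23  23  24  26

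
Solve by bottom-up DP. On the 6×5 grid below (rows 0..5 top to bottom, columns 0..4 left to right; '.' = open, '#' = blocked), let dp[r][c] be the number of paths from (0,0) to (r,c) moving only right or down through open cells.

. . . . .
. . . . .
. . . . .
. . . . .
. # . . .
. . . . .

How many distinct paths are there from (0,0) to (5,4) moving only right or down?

r\c   0   1   2   3   4
  0   1   1   1   1   1
  1   1   2   3   4   5
  2   1   3   6  10  15
  3   1   4  10  20  35
  4   1   0  10  30  65
  5   1   1  11  41 106

106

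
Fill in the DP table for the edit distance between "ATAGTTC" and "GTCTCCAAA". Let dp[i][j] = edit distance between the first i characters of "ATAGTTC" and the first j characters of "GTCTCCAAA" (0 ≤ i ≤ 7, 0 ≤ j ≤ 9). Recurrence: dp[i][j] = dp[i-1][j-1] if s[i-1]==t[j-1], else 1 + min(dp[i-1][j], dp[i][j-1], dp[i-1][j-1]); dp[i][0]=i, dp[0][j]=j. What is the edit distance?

7

   ''  G  T  C  T  C  C  A  A  A
''  0  1  2  3  4  5  6  7  8  9
 A  1  1  2  3  4  5  6  6  7  8
 T  2  2  1  2  3  4  5  6  7  8
 A  3  3  2  2  3  4  5  5  6  7
 G  4  3  3  3  3  4  5  6  6  7
 T  5  4  3  4  3  4  5  6  7  7
 T  6  5  4  4  4  4  5  6  7  8
 C  7  6  5  4  5  4  4  5  6  7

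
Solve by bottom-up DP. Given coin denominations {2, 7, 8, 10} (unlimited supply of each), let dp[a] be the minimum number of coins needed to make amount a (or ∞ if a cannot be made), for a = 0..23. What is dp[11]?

 a  0  1  2  3  4  5  6  7  8  9 10 11 12 13 14 15 16 17 18 19 20 21 22 23
dp  0  -  1  -  2  -  3  1  1  2  1  3  2  4  2  2  2  2  2  3  2  3  3  3
(- denotes ∞ / unreachable)

3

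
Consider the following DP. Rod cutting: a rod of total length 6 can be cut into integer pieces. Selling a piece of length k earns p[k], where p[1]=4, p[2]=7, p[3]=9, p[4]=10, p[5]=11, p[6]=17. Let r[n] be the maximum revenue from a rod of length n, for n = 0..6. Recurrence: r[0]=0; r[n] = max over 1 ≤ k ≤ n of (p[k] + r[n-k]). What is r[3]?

   n    0    1    2    3    4    5    6
r[n]    0    4    8   12   16   20   24

12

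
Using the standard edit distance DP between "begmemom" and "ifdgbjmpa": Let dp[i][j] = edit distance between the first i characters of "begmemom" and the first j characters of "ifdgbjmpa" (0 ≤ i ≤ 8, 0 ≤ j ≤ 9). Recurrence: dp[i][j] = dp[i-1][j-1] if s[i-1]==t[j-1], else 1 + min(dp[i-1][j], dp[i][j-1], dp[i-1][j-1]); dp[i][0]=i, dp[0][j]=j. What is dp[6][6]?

   ''  i  f  d  g  b  j  m  p  a
''  0  1  2  3  4  5  6  7  8  9
 b  1  1  2  3  4  4  5  6  7  8
 e  2  2  2  3  4  5  5  6  7  8
 g  3  3  3  3  3  4  5  6  7  8
 m  4  4  4  4  4  4  5  5  6  7
 e  5  5  5  5  5  5  5  6  6  7
 m  6  6  6  6  6  6  6  5  6  7
 o  7  7  7  7  7  7  7  6  6  7
 m  8  8  8  8  8  8  8  7  7  7

6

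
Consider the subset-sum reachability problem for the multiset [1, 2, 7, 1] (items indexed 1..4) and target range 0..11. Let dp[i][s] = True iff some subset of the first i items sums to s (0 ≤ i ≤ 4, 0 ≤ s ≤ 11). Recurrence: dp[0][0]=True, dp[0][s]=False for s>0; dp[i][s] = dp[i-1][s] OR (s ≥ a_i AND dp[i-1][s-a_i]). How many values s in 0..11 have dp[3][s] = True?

8

i\s   0   1   2   3   4   5   6   7   8   9  10  11
  0   T   F   F   F   F   F   F   F   F   F   F   F
  1   T   T   F   F   F   F   F   F   F   F   F   F
  2   T   T   T   T   F   F   F   F   F   F   F   F
  3   T   T   T   T   F   F   F   T   T   T   T   F
  4   T   T   T   T   T   F   F   T   T   T   T   T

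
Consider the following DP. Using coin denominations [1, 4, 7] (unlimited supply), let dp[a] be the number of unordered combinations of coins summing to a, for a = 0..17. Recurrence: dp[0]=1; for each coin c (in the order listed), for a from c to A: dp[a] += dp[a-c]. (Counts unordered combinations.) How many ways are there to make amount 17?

after  coin     0     1     2     3     4     5     6     7     8     9    10    11    12    13    14    15    16    17
          1     1     1     1     1     1     1     1     1     1     1     1     1     1     1     1     1     1     1
          4     1     1     1     1     2     2     2     2     3     3     3     3     4     4     4     4     5     5
          7     1     1     1     1     2     2     2     3     4     4     4     5     6     6     7     8     9     9

9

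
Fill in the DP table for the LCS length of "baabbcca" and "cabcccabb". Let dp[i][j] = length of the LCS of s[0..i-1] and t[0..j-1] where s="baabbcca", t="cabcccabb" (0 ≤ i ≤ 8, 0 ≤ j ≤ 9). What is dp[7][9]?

   ''  c  a  b  c  c  c  a  b  b
''  0  0  0  0  0  0  0  0  0  0
 b  0  0  0  1  1  1  1  1  1  1
 a  0  0  1  1  1  1  1  2  2  2
 a  0  0  1  1  1  1  1  2  2  2
 b  0  0  1  2  2  2  2  2  3  3
 b  0  0  1  2  2  2  2  2  3  4
 c  0  1  1  2  3  3  3  3  3  4
 c  0  1  1  2  3  4  4  4  4  4
 a  0  1  2  2  3  4  4  5  5  5

4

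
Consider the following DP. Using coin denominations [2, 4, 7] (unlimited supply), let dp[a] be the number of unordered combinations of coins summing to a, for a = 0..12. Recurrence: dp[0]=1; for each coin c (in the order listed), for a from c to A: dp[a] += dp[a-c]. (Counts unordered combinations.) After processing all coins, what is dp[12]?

after  coin     0     1     2     3     4     5     6     7     8     9    10    11    12
          2     1     0     1     0     1     0     1     0     1     0     1     0     1
          4     1     0     1     0     2     0     2     0     3     0     3     0     4
          7     1     0     1     0     2     0     2     1     3     1     3     2     4

4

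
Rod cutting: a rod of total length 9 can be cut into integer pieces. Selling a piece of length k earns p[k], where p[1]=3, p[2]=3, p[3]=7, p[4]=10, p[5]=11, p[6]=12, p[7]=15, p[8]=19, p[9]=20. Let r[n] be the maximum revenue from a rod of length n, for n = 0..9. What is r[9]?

   n    0    1    2    3    4    5    6    7    8    9
r[n]    0    3    6    9   12   15   18   21   24   27

27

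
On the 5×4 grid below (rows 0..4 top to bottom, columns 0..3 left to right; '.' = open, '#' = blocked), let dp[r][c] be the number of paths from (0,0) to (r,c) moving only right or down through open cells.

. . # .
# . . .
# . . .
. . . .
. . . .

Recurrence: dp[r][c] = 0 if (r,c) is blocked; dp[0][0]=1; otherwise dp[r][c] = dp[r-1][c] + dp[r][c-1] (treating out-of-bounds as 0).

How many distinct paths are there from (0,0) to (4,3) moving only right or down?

r\c   0   1   2   3
  0   1   1   0   0
  1   0   1   1   1
  2   0   1   2   3
  3   0   1   3   6
  4   0   1   4  10

10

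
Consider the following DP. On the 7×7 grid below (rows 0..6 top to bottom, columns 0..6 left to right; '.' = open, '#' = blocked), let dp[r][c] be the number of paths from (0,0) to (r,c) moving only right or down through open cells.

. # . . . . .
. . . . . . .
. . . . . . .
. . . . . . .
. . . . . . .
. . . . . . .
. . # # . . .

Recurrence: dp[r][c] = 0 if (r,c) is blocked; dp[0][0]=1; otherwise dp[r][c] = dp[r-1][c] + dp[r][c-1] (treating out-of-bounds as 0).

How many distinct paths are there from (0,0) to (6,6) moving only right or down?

r\c   0   1   2   3   4   5   6
  0   1   0   0   0   0   0   0
  1   1   1   1   1   1   1   1
  2   1   2   3   4   5   6   7
  3   1   3   6  10  15  21  28
  4   1   4  10  20  35  56  84
  5   1   5  15  35  70 126 210
  6   1   6   0   0  70 196 406

406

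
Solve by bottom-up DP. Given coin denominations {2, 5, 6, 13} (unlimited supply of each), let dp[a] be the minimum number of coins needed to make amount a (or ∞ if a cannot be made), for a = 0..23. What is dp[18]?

2

 a  0  1  2  3  4  5  6  7  8  9 10 11 12 13 14 15 16 17 18 19 20 21 22 23
dp  0  -  1  -  2  1  1  2  2  3  2  2  2  1  3  2  3  3  2  2  3  3  4  3
(- denotes ∞ / unreachable)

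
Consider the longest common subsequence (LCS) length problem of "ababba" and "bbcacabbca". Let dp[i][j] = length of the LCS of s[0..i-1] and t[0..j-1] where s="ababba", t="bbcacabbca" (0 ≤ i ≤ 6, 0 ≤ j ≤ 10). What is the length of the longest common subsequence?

5

   ''  b  b  c  a  c  a  b  b  c  a
''  0  0  0  0  0  0  0  0  0  0  0
 a  0  0  0  0  1  1  1  1  1  1  1
 b  0  1  1  1  1  1  1  2  2  2  2
 a  0  1  1  1  2  2  2  2  2  2  3
 b  0  1  2  2  2  2  2  3  3  3  3
 b  0  1  2  2  2  2  2  3  4  4  4
 a  0  1  2  2  3  3  3  3  4  4  5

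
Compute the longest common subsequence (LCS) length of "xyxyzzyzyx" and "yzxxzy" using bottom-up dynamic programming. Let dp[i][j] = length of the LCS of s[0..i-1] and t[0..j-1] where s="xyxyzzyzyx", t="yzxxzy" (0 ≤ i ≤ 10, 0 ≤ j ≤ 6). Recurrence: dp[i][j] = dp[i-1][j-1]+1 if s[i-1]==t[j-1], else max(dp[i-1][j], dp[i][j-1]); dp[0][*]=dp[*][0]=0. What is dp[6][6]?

3

   ''  y  z  x  x  z  y
''  0  0  0  0  0  0  0
 x  0  0  0  1  1  1  1
 y  0  1  1  1  1  1  2
 x  0  1  1  2  2  2  2
 y  0  1  1  2  2  2  3
 z  0  1  2  2  2  3  3
 z  0  1  2  2  2  3  3
 y  0  1  2  2  2  3  4
 z  0  1  2  2  2  3  4
 y  0  1  2  2  2  3  4
 x  0  1  2  3  3  3  4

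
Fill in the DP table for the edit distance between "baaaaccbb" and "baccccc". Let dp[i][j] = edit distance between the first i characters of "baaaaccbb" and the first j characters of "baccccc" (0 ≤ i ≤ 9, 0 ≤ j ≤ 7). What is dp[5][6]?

   ''  b  a  c  c  c  c  c
''  0  1  2  3  4  5  6  7
 b  1  0  1  2  3  4  5  6
 a  2  1  0  1  2  3  4  5
 a  3  2  1  1  2  3  4  5
 a  4  3  2  2  2  3  4  5
 a  5  4  3  3  3  3  4  5
 c  6  5  4  3  3  3  3  4
 c  7  6  5  4  3  3  3  3
 b  8  7  6  5  4  4  4  4
 b  9  8  7  6  5  5  5  5

4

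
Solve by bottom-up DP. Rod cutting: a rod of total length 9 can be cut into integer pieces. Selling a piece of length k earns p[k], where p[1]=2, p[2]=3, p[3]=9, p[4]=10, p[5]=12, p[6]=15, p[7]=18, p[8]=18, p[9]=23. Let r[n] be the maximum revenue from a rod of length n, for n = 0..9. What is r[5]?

   n    0    1    2    3    4    5    6    7    8    9
r[n]    0    2    4    9   11   13   18   20   22   27

13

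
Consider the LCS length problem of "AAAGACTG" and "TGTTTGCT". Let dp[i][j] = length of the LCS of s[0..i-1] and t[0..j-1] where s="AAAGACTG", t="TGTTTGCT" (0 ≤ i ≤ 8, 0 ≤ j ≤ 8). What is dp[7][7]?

   ''  T  G  T  T  T  G  C  T
''  0  0  0  0  0  0  0  0  0
 A  0  0  0  0  0  0  0  0  0
 A  0  0  0  0  0  0  0  0  0
 A  0  0  0  0  0  0  0  0  0
 G  0  0  1  1  1  1  1  1  1
 A  0  0  1  1  1  1  1  1  1
 C  0  0  1  1  1  1  1  2  2
 T  0  1  1  2  2  2  2  2  3
 G  0  1  2  2  2  2  3  3  3

2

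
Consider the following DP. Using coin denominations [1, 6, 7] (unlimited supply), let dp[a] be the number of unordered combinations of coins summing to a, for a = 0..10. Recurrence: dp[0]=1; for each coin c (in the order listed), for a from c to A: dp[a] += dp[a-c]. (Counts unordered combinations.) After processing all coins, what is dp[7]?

3

after  coin     0     1     2     3     4     5     6     7     8     9    10
          1     1     1     1     1     1     1     1     1     1     1     1
          6     1     1     1     1     1     1     2     2     2     2     2
          7     1     1     1     1     1     1     2     3     3     3     3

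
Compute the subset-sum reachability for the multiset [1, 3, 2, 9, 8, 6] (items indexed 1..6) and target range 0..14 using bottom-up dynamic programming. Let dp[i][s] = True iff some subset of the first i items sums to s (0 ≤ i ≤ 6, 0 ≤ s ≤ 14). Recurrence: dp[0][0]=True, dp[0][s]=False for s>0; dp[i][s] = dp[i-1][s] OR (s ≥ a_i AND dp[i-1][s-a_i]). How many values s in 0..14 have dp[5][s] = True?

14

i\s   0   1   2   3   4   5   6   7   8   9  10  11  12  13  14
  0   T   F   F   F   F   F   F   F   F   F   F   F   F   F   F
  1   T   T   F   F   F   F   F   F   F   F   F   F   F   F   F
  2   T   T   F   T   T   F   F   F   F   F   F   F   F   F   F
  3   T   T   T   T   T   T   T   F   F   F   F   F   F   F   F
  4   T   T   T   T   T   T   T   F   F   T   T   T   T   T   T
  5   T   T   T   T   T   T   T   F   T   T   T   T   T   T   T
  6   T   T   T   T   T   T   T   T   T   T   T   T   T   T   T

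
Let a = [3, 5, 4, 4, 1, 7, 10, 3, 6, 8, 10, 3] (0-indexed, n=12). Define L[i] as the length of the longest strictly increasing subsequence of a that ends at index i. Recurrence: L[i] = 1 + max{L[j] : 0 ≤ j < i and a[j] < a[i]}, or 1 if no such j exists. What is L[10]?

5

   i    0    1    2    3    4    5    6    7    8    9   10   11
a[i]    3    5    4    4    1    7   10    3    6    8   10    3
L[i]    1    2    2    2    1    3    4    2    3    4    5    2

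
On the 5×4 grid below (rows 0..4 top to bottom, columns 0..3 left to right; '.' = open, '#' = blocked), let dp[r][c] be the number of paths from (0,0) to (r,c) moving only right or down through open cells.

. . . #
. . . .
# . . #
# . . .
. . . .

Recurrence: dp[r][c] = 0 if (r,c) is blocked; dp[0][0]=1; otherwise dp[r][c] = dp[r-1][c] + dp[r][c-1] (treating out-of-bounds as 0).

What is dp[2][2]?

r\c   0   1   2   3
  0   1   1   1   0
  1   1   2   3   3
  2   0   2   5   0
  3   0   2   7   7
  4   0   2   9  16

5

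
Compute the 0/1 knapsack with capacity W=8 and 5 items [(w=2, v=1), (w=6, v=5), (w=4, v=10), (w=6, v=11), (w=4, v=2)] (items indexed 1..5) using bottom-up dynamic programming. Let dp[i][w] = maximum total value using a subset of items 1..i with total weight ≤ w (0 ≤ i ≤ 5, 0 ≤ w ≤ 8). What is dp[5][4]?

10

i\w   0   1   2   3   4   5   6   7   8
  0   0   0   0   0   0   0   0   0   0
  1   0   0   1   1   1   1   1   1   1
  2   0   0   1   1   1   1   5   5   6
  3   0   0   1   1  10  10  11  11  11
  4   0   0   1   1  10  10  11  11  12
  5   0   0   1   1  10  10  11  11  12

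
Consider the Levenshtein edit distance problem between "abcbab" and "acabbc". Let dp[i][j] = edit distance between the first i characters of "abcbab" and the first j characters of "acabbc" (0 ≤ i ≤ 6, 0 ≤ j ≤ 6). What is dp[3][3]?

2

   ''  a  c  a  b  b  c
''  0  1  2  3  4  5  6
 a  1  0  1  2  3  4  5
 b  2  1  1  2  2  3  4
 c  3  2  1  2  3  3  3
 b  4  3  2  2  2  3  4
 a  5  4  3  2  3  3  4
 b  6  5  4  3  2  3  4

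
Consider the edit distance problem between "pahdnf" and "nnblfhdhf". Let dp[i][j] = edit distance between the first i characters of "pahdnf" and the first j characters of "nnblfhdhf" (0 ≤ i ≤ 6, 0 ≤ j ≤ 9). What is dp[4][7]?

5

   ''  n  n  b  l  f  h  d  h  f
''  0  1  2  3  4  5  6  7  8  9
 p  1  1  2  3  4  5  6  7  8  9
 a  2  2  2  3  4  5  6  7  8  9
 h  3  3  3  3  4  5  5  6  7  8
 d  4  4  4  4  4  5  6  5  6  7
 n  5  4  4  5  5  5  6  6  6  7
 f  6  5  5  5  6  5  6  7  7  6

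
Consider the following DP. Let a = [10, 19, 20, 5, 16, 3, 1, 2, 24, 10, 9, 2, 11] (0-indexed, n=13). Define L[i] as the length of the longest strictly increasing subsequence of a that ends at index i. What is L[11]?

2

   i    0    1    2    3    4    5    6    7    8    9   10   11   12
a[i]   10   19   20    5   16    3    1    2   24   10    9    2   11
L[i]    1    2    3    1    2    1    1    2    4    3    3    2    4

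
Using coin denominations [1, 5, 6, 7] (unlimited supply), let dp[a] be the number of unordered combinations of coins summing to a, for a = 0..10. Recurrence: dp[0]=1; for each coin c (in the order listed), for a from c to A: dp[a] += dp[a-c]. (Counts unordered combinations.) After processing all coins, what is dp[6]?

3

after  coin     0     1     2     3     4     5     6     7     8     9    10
          1     1     1     1     1     1     1     1     1     1     1     1
          5     1     1     1     1     1     2     2     2     2     2     3
          6     1     1     1     1     1     2     3     3     3     3     4
          7     1     1     1     1     1     2     3     4     4     4     5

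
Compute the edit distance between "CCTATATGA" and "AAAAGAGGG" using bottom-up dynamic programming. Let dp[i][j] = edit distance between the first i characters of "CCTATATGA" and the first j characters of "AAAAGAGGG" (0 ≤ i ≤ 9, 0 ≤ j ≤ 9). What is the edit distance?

6

   ''  A  A  A  A  G  A  G  G  G
''  0  1  2  3  4  5  6  7  8  9
 C  1  1  2  3  4  5  6  7  8  9
 C  2  2  2  3  4  5  6  7  8  9
 T  3  3  3  3  4  5  6  7  8  9
 A  4  3  3  3  3  4  5  6  7  8
 T  5  4  4  4  4  4  5  6  7  8
 A  6  5  4  4  4  5  4  5  6  7
 T  7  6  5  5  5  5  5  5  6  7
 G  8  7  6  6  6  5  6  5  5  6
 A  9  8  7  6  6  6  5  6  6  6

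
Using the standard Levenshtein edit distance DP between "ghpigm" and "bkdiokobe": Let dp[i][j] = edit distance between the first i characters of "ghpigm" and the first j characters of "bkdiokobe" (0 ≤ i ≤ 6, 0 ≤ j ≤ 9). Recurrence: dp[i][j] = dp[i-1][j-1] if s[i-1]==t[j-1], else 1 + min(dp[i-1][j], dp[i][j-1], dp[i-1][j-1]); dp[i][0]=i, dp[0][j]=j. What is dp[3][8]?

   ''  b  k  d  i  o  k  o  b  e
''  0  1  2  3  4  5  6  7  8  9
 g  1  1  2  3  4  5  6  7  8  9
 h  2  2  2  3  4  5  6  7  8  9
 p  3  3  3  3  4  5  6  7  8  9
 i  4  4  4  4  3  4  5  6  7  8
 g  5  5  5  5  4  4  5  6  7  8
 m  6  6  6  6  5  5  5  6  7  8

8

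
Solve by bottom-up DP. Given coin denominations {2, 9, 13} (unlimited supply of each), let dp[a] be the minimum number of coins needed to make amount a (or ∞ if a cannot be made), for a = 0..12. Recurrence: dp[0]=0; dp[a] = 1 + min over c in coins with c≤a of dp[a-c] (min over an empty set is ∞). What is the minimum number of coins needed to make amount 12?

 a  0  1  2  3  4  5  6  7  8  9 10 11 12
dp  0  -  1  -  2  -  3  -  4  1  5  2  6
(- denotes ∞ / unreachable)

6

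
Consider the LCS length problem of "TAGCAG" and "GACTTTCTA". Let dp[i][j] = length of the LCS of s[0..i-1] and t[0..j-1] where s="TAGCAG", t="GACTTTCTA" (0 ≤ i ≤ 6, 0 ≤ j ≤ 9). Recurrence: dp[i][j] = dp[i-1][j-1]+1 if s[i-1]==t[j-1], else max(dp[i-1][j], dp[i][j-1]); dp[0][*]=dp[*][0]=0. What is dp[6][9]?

   ''  G  A  C  T  T  T  C  T  A
''  0  0  0  0  0  0  0  0  0  0
 T  0  0  0  0  1  1  1  1  1  1
 A  0  0  1  1  1  1  1  1  1  2
 G  0  1  1  1  1  1  1  1  1  2
 C  0  1  1  2  2  2  2  2  2  2
 A  0  1  2  2  2  2  2  2  2  3
 G  0  1  2  2  2  2  2  2  2  3

3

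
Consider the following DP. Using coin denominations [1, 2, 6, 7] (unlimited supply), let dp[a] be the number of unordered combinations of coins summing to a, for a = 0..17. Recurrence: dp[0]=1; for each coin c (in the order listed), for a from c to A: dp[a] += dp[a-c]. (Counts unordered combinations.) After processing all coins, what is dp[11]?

after  coin     0     1     2     3     4     5     6     7     8     9    10    11    12    13    14    15    16    17
          1     1     1     1     1     1     1     1     1     1     1     1     1     1     1     1     1     1     1
          2     1     1     2     2     3     3     4     4     5     5     6     6     7     7     8     8     9     9
          6     1     1     2     2     3     3     5     5     7     7     9     9    12    12    15    15    18    18
          7     1     1     2     2     3     3     5     6     8     9    11    12    15    17    21    23    27    29

12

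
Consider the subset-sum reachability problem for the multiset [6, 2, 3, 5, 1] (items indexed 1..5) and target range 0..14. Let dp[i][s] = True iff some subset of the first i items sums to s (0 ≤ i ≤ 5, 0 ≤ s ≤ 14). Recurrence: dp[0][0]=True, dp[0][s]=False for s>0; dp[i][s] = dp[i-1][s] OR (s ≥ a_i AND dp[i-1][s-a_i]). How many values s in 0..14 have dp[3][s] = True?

i\s   0   1   2   3   4   5   6   7   8   9  10  11  12  13  14
  0   T   F   F   F   F   F   F   F   F   F   F   F   F   F   F
  1   T   F   F   F   F   F   T   F   F   F   F   F   F   F   F
  2   T   F   T   F   F   F   T   F   T   F   F   F   F   F   F
  3   T   F   T   T   F   T   T   F   T   T   F   T   F   F   F
  4   T   F   T   T   F   T   T   T   T   T   T   T   F   T   T
  5   T   T   T   T   T   T   T   T   T   T   T   T   T   T   T

8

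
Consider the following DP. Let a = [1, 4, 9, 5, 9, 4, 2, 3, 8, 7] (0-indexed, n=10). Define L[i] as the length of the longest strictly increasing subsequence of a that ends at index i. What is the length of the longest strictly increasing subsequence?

   i    0    1    2    3    4    5    6    7    8    9
a[i]    1    4    9    5    9    4    2    3    8    7
L[i]    1    2    3    3    4    2    2    3    4    4

4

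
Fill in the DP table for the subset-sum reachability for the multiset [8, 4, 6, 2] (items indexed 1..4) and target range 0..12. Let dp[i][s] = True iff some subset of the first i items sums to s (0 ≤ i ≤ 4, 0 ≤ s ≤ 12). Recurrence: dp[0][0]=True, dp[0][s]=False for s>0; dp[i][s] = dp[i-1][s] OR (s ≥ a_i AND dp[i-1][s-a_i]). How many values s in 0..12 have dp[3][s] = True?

i\s   0   1   2   3   4   5   6   7   8   9  10  11  12
  0   T   F   F   F   F   F   F   F   F   F   F   F   F
  1   T   F   F   F   F   F   F   F   T   F   F   F   F
  2   T   F   F   F   T   F   F   F   T   F   F   F   T
  3   T   F   F   F   T   F   T   F   T   F   T   F   T
  4   T   F   T   F   T   F   T   F   T   F   T   F   T

6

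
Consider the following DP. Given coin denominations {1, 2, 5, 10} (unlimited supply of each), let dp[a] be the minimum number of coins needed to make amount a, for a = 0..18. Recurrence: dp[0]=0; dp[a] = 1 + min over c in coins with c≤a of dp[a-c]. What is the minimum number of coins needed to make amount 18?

4

 a  0  1  2  3  4  5  6  7  8  9 10 11 12 13 14 15 16 17 18
dp  0  1  1  2  2  1  2  2  3  3  1  2  2  3  3  2  3  3  4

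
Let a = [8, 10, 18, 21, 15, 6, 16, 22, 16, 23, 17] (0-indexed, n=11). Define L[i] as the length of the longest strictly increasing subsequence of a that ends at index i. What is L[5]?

   i    0    1    2    3    4    5    6    7    8    9   10
a[i]    8   10   18   21   15    6   16   22   16   23   17
L[i]    1    2    3    4    3    1    4    5    4    6    5

1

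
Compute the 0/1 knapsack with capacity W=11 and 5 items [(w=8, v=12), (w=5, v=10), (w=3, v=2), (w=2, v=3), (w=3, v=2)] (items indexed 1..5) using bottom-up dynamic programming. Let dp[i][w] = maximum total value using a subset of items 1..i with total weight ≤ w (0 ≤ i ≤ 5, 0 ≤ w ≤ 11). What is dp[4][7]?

i\w   0   1   2   3   4   5   6   7   8   9  10  11
  0   0   0   0   0   0   0   0   0   0   0   0   0
  1   0   0   0   0   0   0   0   0  12  12  12  12
  2   0   0   0   0   0  10  10  10  12  12  12  12
  3   0   0   0   2   2  10  10  10  12  12  12  14
  4   0   0   3   3   3  10  10  13  13  13  15  15
  5   0   0   3   3   3  10  10  13  13  13  15  15

13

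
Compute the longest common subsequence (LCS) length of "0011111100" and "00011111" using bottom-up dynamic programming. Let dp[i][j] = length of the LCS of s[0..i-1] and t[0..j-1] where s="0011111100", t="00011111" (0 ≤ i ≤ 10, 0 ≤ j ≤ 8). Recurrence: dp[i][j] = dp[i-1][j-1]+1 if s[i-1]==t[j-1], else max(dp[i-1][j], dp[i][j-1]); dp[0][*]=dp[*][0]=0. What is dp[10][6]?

5

   ''  0  0  0  1  1  1  1  1
''  0  0  0  0  0  0  0  0  0
 0  0  1  1  1  1  1  1  1  1
 0  0  1  2  2  2  2  2  2  2
 1  0  1  2  2  3  3  3  3  3
 1  0  1  2  2  3  4  4  4  4
 1  0  1  2  2  3  4  5  5  5
 1  0  1  2  2  3  4  5  6  6
 1  0  1  2  2  3  4  5  6  7
 1  0  1  2  2  3  4  5  6  7
 0  0  1  2  3  3  4  5  6  7
 0  0  1  2  3  3  4  5  6  7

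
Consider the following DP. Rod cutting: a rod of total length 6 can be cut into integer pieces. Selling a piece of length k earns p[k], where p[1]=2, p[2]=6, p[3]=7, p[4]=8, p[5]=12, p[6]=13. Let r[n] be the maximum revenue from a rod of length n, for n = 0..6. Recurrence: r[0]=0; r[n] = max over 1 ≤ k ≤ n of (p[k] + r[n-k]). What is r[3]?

   n    0    1    2    3    4    5    6
r[n]    0    2    6    8   12   14   18

8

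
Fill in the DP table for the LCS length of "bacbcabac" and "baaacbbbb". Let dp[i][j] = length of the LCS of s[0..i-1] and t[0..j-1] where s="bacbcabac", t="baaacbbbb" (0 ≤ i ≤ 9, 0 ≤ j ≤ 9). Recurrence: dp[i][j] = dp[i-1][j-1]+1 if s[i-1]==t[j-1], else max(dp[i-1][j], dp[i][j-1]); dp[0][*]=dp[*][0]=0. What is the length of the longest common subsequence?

5

   ''  b  a  a  a  c  b  b  b  b
''  0  0  0  0  0  0  0  0  0  0
 b  0  1  1  1  1  1  1  1  1  1
 a  0  1  2  2  2  2  2  2  2  2
 c  0  1  2  2  2  3  3  3  3  3
 b  0  1  2  2  2  3  4  4  4  4
 c  0  1  2  2  2  3  4  4  4  4
 a  0  1  2  3  3  3  4  4  4  4
 b  0  1  2  3  3  3  4  5  5  5
 a  0  1  2  3  4  4  4  5  5  5
 c  0  1  2  3  4  5  5  5  5  5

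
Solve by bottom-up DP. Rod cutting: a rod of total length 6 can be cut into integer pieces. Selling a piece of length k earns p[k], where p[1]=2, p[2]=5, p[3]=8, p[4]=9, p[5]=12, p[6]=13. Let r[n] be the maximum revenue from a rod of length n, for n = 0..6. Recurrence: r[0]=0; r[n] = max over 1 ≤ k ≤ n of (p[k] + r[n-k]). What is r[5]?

   n    0    1    2    3    4    5    6
r[n]    0    2    5    8   10   13   16

13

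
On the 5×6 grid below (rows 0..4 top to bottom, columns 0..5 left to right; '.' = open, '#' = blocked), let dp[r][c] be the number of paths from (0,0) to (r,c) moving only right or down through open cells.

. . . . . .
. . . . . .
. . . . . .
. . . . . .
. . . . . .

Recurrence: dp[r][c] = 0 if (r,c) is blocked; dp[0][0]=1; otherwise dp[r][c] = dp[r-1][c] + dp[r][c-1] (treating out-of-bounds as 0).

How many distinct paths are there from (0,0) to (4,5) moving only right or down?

126

r\c   0   1   2   3   4   5
  0   1   1   1   1   1   1
  1   1   2   3   4   5   6
  2   1   3   6  10  15  21
  3   1   4  10  20  35  56
  4   1   5  15  35  70 126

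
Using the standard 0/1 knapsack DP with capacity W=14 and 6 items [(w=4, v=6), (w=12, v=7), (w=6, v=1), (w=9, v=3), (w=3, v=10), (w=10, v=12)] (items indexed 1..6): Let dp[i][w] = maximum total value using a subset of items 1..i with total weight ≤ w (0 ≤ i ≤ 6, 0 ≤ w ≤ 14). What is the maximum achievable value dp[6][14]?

22

i\w   0   1   2   3   4   5   6   7   8   9  10  11  12  13  14
  0   0   0   0   0   0   0   0   0   0   0   0   0   0   0   0
  1   0   0   0   0   6   6   6   6   6   6   6   6   6   6   6
  2   0   0   0   0   6   6   6   6   6   6   6   6   7   7   7
  3   0   0   0   0   6   6   6   6   6   6   7   7   7   7   7
  4   0   0   0   0   6   6   6   6   6   6   7   7   7   9   9
  5   0   0   0  10  10  10  10  16  16  16  16  16  16  17  17
  6   0   0   0  10  10  10  10  16  16  16  16  16  16  22  22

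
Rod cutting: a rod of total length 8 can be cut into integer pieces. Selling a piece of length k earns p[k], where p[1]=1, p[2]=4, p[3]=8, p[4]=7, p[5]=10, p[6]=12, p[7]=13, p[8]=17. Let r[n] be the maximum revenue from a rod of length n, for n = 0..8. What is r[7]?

   n    0    1    2    3    4    5    6    7    8
r[n]    0    1    4    8    9   12   16   17   20

17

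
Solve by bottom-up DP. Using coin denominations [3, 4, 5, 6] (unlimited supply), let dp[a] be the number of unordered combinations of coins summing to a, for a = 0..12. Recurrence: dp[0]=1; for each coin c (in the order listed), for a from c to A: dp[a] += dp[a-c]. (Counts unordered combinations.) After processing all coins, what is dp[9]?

3

after  coin     0     1     2     3     4     5     6     7     8     9    10    11    12
          3     1     0     0     1     0     0     1     0     0     1     0     0     1
          4     1     0     0     1     1     0     1     1     1     1     1     1     2
          5     1     0     0     1     1     1     1     1     2     2     2     2     3
          6     1     0     0     1     1     1     2     1     2     3     3     3     5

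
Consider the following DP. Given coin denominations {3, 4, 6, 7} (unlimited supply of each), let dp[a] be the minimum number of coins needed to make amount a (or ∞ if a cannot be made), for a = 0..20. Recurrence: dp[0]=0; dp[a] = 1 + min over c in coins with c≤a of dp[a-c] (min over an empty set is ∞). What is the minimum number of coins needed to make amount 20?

 a  0  1  2  3  4  5  6  7  8  9 10 11 12 13 14 15 16 17 18 19 20
dp  0  -  -  1  1  -  1  1  2  2  2  2  2  2  2  3  3  3  3  3  3
(- denotes ∞ / unreachable)

3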